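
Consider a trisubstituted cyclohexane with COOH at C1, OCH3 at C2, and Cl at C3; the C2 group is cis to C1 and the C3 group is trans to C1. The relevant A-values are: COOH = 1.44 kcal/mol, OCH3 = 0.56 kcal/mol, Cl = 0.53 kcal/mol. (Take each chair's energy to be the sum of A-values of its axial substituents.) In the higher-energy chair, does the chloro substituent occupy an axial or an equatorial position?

equatorial

Chair I (carboxyl axial, methoxy equatorial, chloro equatorial): E = 1.44 kcal/mol.
Chair II (carboxyl equatorial, methoxy axial, chloro axial): E = 1.09 kcal/mol.
Chair I is the less stable (higher-energy) conformer, and in that chair the chloro group is equatorial.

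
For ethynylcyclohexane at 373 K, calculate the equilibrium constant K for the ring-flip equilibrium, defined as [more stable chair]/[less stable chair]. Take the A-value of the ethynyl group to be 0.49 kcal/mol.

K ≈ 1.94

One chair has the ethynyl group axial (E = 0.49 kcal/mol) and the other has it equatorial (E = 0).
ΔG = 0.49 kcal/mol between the two chairs.
K = exp(ΔG/RT) with R = 1.987×10⁻³ kcal mol⁻¹ K⁻¹ and T = 373 K gives K ≈ 1.94.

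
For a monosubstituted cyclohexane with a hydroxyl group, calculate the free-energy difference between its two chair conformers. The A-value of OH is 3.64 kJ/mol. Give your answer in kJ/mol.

3.64 kJ/mol

A monosubstituted cyclohexane has one chair with the hydroxyl group axial (E = A = 3.64 kJ/mol) and one with it equatorial (E = 0).
ΔE = 3.64 − 0 = 3.64 kJ/mol.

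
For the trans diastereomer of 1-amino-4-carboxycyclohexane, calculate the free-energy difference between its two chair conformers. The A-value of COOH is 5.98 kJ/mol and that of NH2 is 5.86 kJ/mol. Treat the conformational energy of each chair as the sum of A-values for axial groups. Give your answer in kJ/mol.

C1 and C4 have opposite parity, so for the trans isomer the two substituents are e,e in one chair and a,a in the other.
Chair I (carboxyl axial, amino axial): E = 11.84 kJ/mol.
Chair II (carboxyl equatorial, amino equatorial): E = 0.00 kJ/mol.
ΔE = 11.84 − 0.00 = 11.84 kJ/mol; chair II is more stable.

11.84 kJ/mol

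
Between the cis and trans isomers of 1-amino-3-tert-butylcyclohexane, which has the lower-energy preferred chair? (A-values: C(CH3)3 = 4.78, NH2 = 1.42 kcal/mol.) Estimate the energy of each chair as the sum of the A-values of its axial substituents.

cis

At 1,3 positions (parity same): cis → (e,e or a,a); trans → (a,e or e,a).
Best chair for cis: E = 0.00 kcal/mol; best chair for trans: E = 1.42 kcal/mol.
The cis isomer is lower by 1.42 kcal/mol.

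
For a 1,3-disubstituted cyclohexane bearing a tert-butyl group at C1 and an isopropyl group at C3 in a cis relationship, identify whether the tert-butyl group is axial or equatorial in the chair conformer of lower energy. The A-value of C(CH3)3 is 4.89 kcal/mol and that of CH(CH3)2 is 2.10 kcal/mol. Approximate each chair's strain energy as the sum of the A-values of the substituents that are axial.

equatorial

C1 and C3 have the same parity, so for the cis isomer the two substituents are e,e in one chair and a,a in the other.
Chair I (tert-butyl axial, isopropyl axial): E = 6.99 kcal/mol.
Chair II (tert-butyl equatorial, isopropyl equatorial): E = 0.00 kcal/mol.
Chair II is the more stable (lower-energy) conformer, and in that chair the tert-butyl group is equatorial.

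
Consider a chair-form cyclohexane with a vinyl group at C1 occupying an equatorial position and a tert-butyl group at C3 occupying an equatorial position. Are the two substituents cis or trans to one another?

C1 and C3 have the same parity, so their axial bonds point in the same direction.
With same-parity carbons, two substituents on the same face are both axial or both equatorial; opposite faces give one of each.
Here the groups are equatorial/equatorial → same face → cis.

cis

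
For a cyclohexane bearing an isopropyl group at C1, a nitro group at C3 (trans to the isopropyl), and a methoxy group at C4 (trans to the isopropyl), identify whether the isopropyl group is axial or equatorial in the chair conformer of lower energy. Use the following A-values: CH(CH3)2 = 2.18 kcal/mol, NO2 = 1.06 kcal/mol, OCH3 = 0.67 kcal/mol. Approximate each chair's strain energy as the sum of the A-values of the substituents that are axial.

Chair I (isopropyl axial, nitro equatorial, methoxy axial): E = 2.85 kcal/mol.
Chair II (isopropyl equatorial, nitro axial, methoxy equatorial): E = 1.06 kcal/mol.
Chair II is the more stable (lower-energy) conformer, and in that chair the isopropyl group is equatorial.

equatorial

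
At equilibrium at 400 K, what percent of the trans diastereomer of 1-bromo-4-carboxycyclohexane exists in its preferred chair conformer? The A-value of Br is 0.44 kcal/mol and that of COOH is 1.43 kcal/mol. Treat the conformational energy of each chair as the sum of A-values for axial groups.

C1 and C4 have opposite parity, so for the trans isomer the two substituents are e,e in one chair and a,a in the other.
Chair I (bromo axial, carboxyl axial): E = 1.87 kcal/mol; chair II (bromo equatorial, carboxyl equatorial): E = 0.00 kcal/mol.
ΔG = 1.87 kcal/mol between the two chairs.
K = exp(ΔG/RT) with R = 1.987×10⁻³ kcal mol⁻¹ K⁻¹ and T = 400 K gives K ≈ 10.5.
Fraction in the lower-energy chair = K/(K+1) = 91.3%.

91.3%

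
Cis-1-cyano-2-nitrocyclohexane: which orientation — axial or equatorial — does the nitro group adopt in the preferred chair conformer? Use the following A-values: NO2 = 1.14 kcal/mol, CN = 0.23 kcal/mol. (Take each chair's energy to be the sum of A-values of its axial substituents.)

equatorial

C1 and C2 have opposite parity, so for the cis isomer the two substituents are one axial and one equatorial in each chair.
Chair I (nitro axial, cyano equatorial): E = 1.14 kcal/mol.
Chair II (nitro equatorial, cyano axial): E = 0.23 kcal/mol.
Chair II is the more stable (lower-energy) conformer, and in that chair the nitro group is equatorial.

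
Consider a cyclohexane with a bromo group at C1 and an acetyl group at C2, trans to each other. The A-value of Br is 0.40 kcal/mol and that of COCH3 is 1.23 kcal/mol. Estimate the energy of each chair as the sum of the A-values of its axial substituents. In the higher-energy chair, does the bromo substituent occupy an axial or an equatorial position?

C1 and C2 have opposite parity, so for the trans isomer the two substituents are e,e in one chair and a,a in the other.
Chair I (bromo axial, acetyl axial): E = 1.63 kcal/mol.
Chair II (bromo equatorial, acetyl equatorial): E = 0.00 kcal/mol.
Chair I is the less stable (higher-energy) conformer, and in that chair the bromo group is axial.

axial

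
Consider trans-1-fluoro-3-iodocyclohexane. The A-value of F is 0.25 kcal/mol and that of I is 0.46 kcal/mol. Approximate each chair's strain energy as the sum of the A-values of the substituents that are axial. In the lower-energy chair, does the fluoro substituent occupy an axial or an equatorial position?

C1 and C3 have the same parity, so for the trans isomer the two substituents are one axial and one equatorial in each chair.
Chair I (fluoro axial, iodo equatorial): E = 0.25 kcal/mol.
Chair II (fluoro equatorial, iodo axial): E = 0.46 kcal/mol.
Chair I is the more stable (lower-energy) conformer, and in that chair the fluoro group is axial.

axial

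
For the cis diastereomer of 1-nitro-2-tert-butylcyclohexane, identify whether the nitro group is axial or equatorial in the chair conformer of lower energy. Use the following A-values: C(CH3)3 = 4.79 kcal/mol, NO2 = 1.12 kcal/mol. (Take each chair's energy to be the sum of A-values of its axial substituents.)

C1 and C2 have opposite parity, so for the cis isomer the two substituents are one axial and one equatorial in each chair.
Chair I (tert-butyl axial, nitro equatorial): E = 4.79 kcal/mol.
Chair II (tert-butyl equatorial, nitro axial): E = 1.12 kcal/mol.
Chair II is the more stable (lower-energy) conformer, and in that chair the nitro group is axial.

axial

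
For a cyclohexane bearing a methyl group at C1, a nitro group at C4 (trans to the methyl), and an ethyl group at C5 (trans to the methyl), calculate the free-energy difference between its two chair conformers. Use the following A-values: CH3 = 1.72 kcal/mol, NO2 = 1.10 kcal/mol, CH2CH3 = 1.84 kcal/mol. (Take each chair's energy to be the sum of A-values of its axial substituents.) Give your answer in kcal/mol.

0.98 kcal/mol

Chair I (methyl axial, nitro axial, ethyl equatorial): E = 2.82 kcal/mol.
Chair II (methyl equatorial, nitro equatorial, ethyl axial): E = 1.84 kcal/mol.
ΔE = 2.82 − 1.84 = 0.98 kcal/mol; chair II is more stable.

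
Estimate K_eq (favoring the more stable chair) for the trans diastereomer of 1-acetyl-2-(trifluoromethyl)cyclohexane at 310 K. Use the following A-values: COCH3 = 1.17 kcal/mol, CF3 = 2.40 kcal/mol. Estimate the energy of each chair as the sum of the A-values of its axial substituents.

K ≈ 329

C1 and C2 have opposite parity, so for the trans isomer the two substituents are e,e in one chair and a,a in the other.
Chair I (acetyl axial, trifluoromethyl axial): E = 3.57 kcal/mol; chair II (acetyl equatorial, trifluoromethyl equatorial): E = 0.00 kcal/mol.
ΔG = 3.57 kcal/mol between the two chairs.
K = exp(ΔG/RT) with R = 1.987×10⁻³ kcal mol⁻¹ K⁻¹ and T = 310 K gives K ≈ 329.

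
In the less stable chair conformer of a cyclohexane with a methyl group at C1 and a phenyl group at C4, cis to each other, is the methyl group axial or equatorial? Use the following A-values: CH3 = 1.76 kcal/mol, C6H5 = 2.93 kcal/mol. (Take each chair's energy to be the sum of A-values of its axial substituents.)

C1 and C4 have opposite parity, so for the cis isomer the two substituents are one axial and one equatorial in each chair.
Chair I (methyl axial, phenyl equatorial): E = 1.76 kcal/mol.
Chair II (methyl equatorial, phenyl axial): E = 2.93 kcal/mol.
Chair II is the less stable (higher-energy) conformer, and in that chair the methyl group is equatorial.

equatorial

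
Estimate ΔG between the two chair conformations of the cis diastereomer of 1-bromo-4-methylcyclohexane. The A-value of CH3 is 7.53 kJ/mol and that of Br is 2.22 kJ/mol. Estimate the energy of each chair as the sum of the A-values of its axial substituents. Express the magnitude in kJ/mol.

C1 and C4 have opposite parity, so for the cis isomer the two substituents are one axial and one equatorial in each chair.
Chair I (methyl axial, bromo equatorial): E = 7.53 kJ/mol.
Chair II (methyl equatorial, bromo axial): E = 2.22 kJ/mol.
ΔE = 7.53 − 2.22 = 5.31 kJ/mol; chair II is more stable.

5.31 kJ/mol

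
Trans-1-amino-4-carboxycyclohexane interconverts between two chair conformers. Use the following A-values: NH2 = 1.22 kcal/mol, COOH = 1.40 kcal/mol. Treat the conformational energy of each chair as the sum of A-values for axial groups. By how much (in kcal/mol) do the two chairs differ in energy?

C1 and C4 have opposite parity, so for the trans isomer the two substituents are e,e in one chair and a,a in the other.
Chair I (amino axial, carboxyl axial): E = 2.62 kcal/mol.
Chair II (amino equatorial, carboxyl equatorial): E = 0.00 kcal/mol.
ΔE = 2.62 − 0.00 = 2.62 kcal/mol; chair II is more stable.

2.62 kcal/mol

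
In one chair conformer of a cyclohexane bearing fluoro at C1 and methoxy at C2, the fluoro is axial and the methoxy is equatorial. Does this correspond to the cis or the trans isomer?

C1 and C2 have opposite parity, so their axial bonds point in opposite directions.
With opposite-parity carbons, two substituents on the same face are one axial and one equatorial; opposite faces give both axial or both equatorial.
Here the groups are axial/equatorial → same face → cis.

cis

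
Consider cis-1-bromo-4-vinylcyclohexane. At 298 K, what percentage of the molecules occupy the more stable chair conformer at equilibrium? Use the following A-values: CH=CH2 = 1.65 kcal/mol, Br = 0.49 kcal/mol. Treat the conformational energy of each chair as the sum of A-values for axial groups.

C1 and C4 have opposite parity, so for the cis isomer the two substituents are one axial and one equatorial in each chair.
Chair I (vinyl axial, bromo equatorial): E = 1.65 kcal/mol; chair II (vinyl equatorial, bromo axial): E = 0.49 kcal/mol.
ΔG = 1.16 kcal/mol between the two chairs.
K = exp(ΔG/RT) with R = 1.987×10⁻³ kcal mol⁻¹ K⁻¹ and T = 298 K gives K ≈ 7.09.
Fraction in the lower-energy chair = K/(K+1) = 87.6%.

87.6%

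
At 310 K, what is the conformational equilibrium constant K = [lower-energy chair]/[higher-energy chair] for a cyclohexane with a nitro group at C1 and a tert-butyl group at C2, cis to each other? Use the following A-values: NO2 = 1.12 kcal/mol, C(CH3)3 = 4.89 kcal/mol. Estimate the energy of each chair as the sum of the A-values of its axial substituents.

K ≈ 455

C1 and C2 have opposite parity, so for the cis isomer the two substituents are one axial and one equatorial in each chair.
Chair I (nitro axial, tert-butyl equatorial): E = 1.12 kcal/mol; chair II (nitro equatorial, tert-butyl axial): E = 4.89 kcal/mol.
ΔG = 3.77 kcal/mol between the two chairs.
K = exp(ΔG/RT) with R = 1.987×10⁻³ kcal mol⁻¹ K⁻¹ and T = 310 K gives K ≈ 455.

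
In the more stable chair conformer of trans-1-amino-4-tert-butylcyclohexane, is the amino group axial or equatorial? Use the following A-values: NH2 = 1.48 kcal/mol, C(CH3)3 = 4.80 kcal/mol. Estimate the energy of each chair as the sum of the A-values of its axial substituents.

equatorial

C1 and C4 have opposite parity, so for the trans isomer the two substituents are e,e in one chair and a,a in the other.
Chair I (amino axial, tert-butyl axial): E = 6.28 kcal/mol.
Chair II (amino equatorial, tert-butyl equatorial): E = 0.00 kcal/mol.
Chair II is the more stable (lower-energy) conformer, and in that chair the amino group is equatorial.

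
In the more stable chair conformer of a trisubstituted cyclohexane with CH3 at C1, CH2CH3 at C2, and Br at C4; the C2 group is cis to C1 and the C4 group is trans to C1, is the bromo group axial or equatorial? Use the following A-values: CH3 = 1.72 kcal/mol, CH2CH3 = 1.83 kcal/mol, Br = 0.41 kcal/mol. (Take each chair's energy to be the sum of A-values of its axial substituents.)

equatorial

Chair I (methyl axial, ethyl equatorial, bromo axial): E = 2.13 kcal/mol.
Chair II (methyl equatorial, ethyl axial, bromo equatorial): E = 1.83 kcal/mol.
Chair II is the more stable (lower-energy) conformer, and in that chair the bromo group is equatorial.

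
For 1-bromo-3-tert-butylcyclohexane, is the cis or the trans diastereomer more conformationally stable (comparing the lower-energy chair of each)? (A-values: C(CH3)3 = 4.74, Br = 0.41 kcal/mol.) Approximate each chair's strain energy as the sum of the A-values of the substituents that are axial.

At 1,3 positions (parity same): cis → (e,e or a,a); trans → (a,e or e,a).
Best chair for cis: E = 0.00 kcal/mol; best chair for trans: E = 0.41 kcal/mol.
The cis isomer is lower by 0.41 kcal/mol.

cis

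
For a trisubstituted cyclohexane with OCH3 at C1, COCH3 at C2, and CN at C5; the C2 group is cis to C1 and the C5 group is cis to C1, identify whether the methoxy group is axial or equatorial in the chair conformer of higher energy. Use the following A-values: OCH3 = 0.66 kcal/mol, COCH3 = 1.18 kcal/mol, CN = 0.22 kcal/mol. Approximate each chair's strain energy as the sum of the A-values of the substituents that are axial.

Chair I (methoxy axial, acetyl equatorial, cyano axial): E = 0.88 kcal/mol.
Chair II (methoxy equatorial, acetyl axial, cyano equatorial): E = 1.18 kcal/mol.
Chair II is the less stable (higher-energy) conformer, and in that chair the methoxy group is equatorial.

equatorial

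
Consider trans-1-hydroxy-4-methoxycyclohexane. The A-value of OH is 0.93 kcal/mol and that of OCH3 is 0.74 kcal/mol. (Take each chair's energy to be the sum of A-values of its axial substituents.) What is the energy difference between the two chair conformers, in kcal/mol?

C1 and C4 have opposite parity, so for the trans isomer the two substituents are e,e in one chair and a,a in the other.
Chair I (hydroxyl axial, methoxy axial): E = 1.67 kcal/mol.
Chair II (hydroxyl equatorial, methoxy equatorial): E = 0.00 kcal/mol.
ΔE = 1.67 − 0.00 = 1.67 kcal/mol; chair II is more stable.

1.67 kcal/mol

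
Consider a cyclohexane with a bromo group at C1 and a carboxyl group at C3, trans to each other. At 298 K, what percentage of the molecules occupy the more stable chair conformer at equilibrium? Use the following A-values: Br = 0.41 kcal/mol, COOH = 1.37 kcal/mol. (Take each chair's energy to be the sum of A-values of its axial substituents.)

83.5%

C1 and C3 have the same parity, so for the trans isomer the two substituents are one axial and one equatorial in each chair.
Chair I (bromo axial, carboxyl equatorial): E = 0.41 kcal/mol; chair II (bromo equatorial, carboxyl axial): E = 1.37 kcal/mol.
ΔG = 0.96 kcal/mol between the two chairs.
K = exp(ΔG/RT) with R = 1.987×10⁻³ kcal mol⁻¹ K⁻¹ and T = 298 K gives K ≈ 5.06.
Fraction in the lower-energy chair = K/(K+1) = 83.5%.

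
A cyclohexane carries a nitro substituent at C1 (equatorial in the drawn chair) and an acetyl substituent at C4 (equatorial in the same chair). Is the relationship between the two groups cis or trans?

C1 and C4 have opposite parity, so their axial bonds point in opposite directions.
With opposite-parity carbons, two substituents on the same face are one axial and one equatorial; opposite faces give both axial or both equatorial.
Here the groups are equatorial/equatorial → opposite face → trans.

trans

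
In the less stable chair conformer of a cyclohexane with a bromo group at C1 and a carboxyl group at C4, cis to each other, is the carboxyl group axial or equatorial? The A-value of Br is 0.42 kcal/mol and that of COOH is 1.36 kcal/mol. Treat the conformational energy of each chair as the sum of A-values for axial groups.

C1 and C4 have opposite parity, so for the cis isomer the two substituents are one axial and one equatorial in each chair.
Chair I (bromo axial, carboxyl equatorial): E = 0.42 kcal/mol.
Chair II (bromo equatorial, carboxyl axial): E = 1.36 kcal/mol.
Chair II is the less stable (higher-energy) conformer, and in that chair the carboxyl group is axial.

axial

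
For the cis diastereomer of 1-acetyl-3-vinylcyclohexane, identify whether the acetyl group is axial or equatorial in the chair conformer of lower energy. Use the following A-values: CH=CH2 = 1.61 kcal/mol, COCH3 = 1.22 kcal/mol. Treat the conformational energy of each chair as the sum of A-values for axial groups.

equatorial

C1 and C3 have the same parity, so for the cis isomer the two substituents are e,e in one chair and a,a in the other.
Chair I (vinyl axial, acetyl axial): E = 2.83 kcal/mol.
Chair II (vinyl equatorial, acetyl equatorial): E = 0.00 kcal/mol.
Chair II is the more stable (lower-energy) conformer, and in that chair the acetyl group is equatorial.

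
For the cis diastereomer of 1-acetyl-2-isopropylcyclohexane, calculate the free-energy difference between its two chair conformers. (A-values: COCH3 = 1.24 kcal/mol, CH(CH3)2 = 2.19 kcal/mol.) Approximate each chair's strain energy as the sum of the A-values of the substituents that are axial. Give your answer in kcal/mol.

C1 and C2 have opposite parity, so for the cis isomer the two substituents are one axial and one equatorial in each chair.
Chair I (acetyl axial, isopropyl equatorial): E = 1.24 kcal/mol.
Chair II (acetyl equatorial, isopropyl axial): E = 2.19 kcal/mol.
ΔE = 2.19 − 1.24 = 0.95 kcal/mol; chair I is more stable.

0.95 kcal/mol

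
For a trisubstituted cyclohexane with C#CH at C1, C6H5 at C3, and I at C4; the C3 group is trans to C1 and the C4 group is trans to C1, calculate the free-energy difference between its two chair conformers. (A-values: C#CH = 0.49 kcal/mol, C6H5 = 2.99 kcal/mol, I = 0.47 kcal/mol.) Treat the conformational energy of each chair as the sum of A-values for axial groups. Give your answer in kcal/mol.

2.03 kcal/mol

Chair I (ethynyl axial, phenyl equatorial, iodo axial): E = 0.96 kcal/mol.
Chair II (ethynyl equatorial, phenyl axial, iodo equatorial): E = 2.99 kcal/mol.
ΔE = 2.99 − 0.96 = 2.03 kcal/mol; chair I is more stable.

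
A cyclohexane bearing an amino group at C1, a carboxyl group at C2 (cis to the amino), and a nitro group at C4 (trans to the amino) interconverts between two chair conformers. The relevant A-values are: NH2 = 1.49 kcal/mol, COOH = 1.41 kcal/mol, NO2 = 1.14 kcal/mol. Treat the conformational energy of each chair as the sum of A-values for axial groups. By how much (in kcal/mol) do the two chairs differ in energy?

Chair I (amino axial, carboxyl equatorial, nitro axial): E = 2.63 kcal/mol.
Chair II (amino equatorial, carboxyl axial, nitro equatorial): E = 1.41 kcal/mol.
ΔE = 2.63 − 1.41 = 1.22 kcal/mol; chair II is more stable.

1.22 kcal/mol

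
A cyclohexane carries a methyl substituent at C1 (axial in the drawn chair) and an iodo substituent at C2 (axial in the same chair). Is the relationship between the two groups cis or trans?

trans

C1 and C2 have opposite parity, so their axial bonds point in opposite directions.
With opposite-parity carbons, two substituents on the same face are one axial and one equatorial; opposite faces give both axial or both equatorial.
Here the groups are axial/axial → opposite face → trans.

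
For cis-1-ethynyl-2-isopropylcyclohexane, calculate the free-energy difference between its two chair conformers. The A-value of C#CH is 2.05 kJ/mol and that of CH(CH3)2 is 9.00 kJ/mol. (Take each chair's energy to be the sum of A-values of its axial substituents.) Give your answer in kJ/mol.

C1 and C2 have opposite parity, so for the cis isomer the two substituents are one axial and one equatorial in each chair.
Chair I (ethynyl axial, isopropyl equatorial): E = 2.05 kJ/mol.
Chair II (ethynyl equatorial, isopropyl axial): E = 9.00 kJ/mol.
ΔE = 9.00 − 2.05 = 6.95 kJ/mol; chair I is more stable.

6.95 kJ/mol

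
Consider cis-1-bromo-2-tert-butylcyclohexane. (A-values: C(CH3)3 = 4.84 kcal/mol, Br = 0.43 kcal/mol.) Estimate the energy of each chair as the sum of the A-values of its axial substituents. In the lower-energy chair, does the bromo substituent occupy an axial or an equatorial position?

C1 and C2 have opposite parity, so for the cis isomer the two substituents are one axial and one equatorial in each chair.
Chair I (tert-butyl axial, bromo equatorial): E = 4.84 kcal/mol.
Chair II (tert-butyl equatorial, bromo axial): E = 0.43 kcal/mol.
Chair II is the more stable (lower-energy) conformer, and in that chair the bromo group is axial.

axial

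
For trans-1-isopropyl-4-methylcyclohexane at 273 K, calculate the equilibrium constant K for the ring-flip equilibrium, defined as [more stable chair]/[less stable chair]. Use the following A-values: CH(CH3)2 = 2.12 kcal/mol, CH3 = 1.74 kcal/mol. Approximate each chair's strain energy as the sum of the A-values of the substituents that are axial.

C1 and C4 have opposite parity, so for the trans isomer the two substituents are e,e in one chair and a,a in the other.
Chair I (isopropyl axial, methyl axial): E = 3.86 kcal/mol; chair II (isopropyl equatorial, methyl equatorial): E = 0.00 kcal/mol.
ΔG = 3.86 kcal/mol between the two chairs.
K = exp(ΔG/RT) with R = 1.987×10⁻³ kcal mol⁻¹ K⁻¹ and T = 273 K gives K ≈ 1.23e+03.

K ≈ 1231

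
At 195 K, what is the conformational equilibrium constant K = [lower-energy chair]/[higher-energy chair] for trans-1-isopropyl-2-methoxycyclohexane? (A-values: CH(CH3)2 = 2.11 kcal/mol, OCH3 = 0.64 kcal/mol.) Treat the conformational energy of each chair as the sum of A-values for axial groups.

C1 and C2 have opposite parity, so for the trans isomer the two substituents are e,e in one chair and a,a in the other.
Chair I (isopropyl axial, methoxy axial): E = 2.75 kcal/mol; chair II (isopropyl equatorial, methoxy equatorial): E = 0.00 kcal/mol.
ΔG = 2.75 kcal/mol between the two chairs.
K = exp(ΔG/RT) with R = 1.987×10⁻³ kcal mol⁻¹ K⁻¹ and T = 195 K gives K ≈ 1.21e+03.

K ≈ 1209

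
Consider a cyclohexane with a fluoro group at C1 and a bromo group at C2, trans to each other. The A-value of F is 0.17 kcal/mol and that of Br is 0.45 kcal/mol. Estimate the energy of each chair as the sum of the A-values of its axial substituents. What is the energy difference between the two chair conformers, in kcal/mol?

0.62 kcal/mol

C1 and C2 have opposite parity, so for the trans isomer the two substituents are e,e in one chair and a,a in the other.
Chair I (fluoro axial, bromo axial): E = 0.62 kcal/mol.
Chair II (fluoro equatorial, bromo equatorial): E = 0.00 kcal/mol.
ΔE = 0.62 − 0.00 = 0.62 kcal/mol; chair II is more stable.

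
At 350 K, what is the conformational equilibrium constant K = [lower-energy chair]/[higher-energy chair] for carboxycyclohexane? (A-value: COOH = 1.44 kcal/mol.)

One chair has the carboxyl group axial (E = 1.44 kcal/mol) and the other has it equatorial (E = 0).
ΔG = 1.44 kcal/mol between the two chairs.
K = exp(ΔG/RT) with R = 1.987×10⁻³ kcal mol⁻¹ K⁻¹ and T = 350 K gives K ≈ 7.93.

K ≈ 7.93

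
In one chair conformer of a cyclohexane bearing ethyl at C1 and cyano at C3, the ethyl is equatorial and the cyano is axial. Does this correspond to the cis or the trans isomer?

C1 and C3 have the same parity, so their axial bonds point in the same direction.
With same-parity carbons, two substituents on the same face are both axial or both equatorial; opposite faces give one of each.
Here the groups are equatorial/axial → opposite face → trans.

trans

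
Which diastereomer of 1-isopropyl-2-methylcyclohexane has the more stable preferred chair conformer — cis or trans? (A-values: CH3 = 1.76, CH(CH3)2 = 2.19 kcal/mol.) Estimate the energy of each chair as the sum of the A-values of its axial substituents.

At 1,2 positions (parity opposite): cis → (a,e or e,a); trans → (e,e or a,a).
Best chair for cis: E = 1.76 kcal/mol; best chair for trans: E = 0.00 kcal/mol.
The trans isomer is lower by 1.76 kcal/mol.

trans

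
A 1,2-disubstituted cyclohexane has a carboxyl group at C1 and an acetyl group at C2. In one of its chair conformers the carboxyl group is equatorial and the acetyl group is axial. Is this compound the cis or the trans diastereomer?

cis

C1 and C2 have opposite parity, so their axial bonds point in opposite directions.
With opposite-parity carbons, two substituents on the same face are one axial and one equatorial; opposite faces give both axial or both equatorial.
Here the groups are equatorial/axial → same face → cis.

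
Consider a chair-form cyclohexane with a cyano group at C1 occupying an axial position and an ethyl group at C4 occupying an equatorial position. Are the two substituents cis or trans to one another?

cis

C1 and C4 have opposite parity, so their axial bonds point in opposite directions.
With opposite-parity carbons, two substituents on the same face are one axial and one equatorial; opposite faces give both axial or both equatorial.
Here the groups are axial/equatorial → same face → cis.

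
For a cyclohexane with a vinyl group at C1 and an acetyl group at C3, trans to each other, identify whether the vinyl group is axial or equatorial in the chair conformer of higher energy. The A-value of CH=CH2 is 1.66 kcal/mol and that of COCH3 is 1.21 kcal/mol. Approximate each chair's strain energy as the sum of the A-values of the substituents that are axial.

axial

C1 and C3 have the same parity, so for the trans isomer the two substituents are one axial and one equatorial in each chair.
Chair I (vinyl axial, acetyl equatorial): E = 1.66 kcal/mol.
Chair II (vinyl equatorial, acetyl axial): E = 1.21 kcal/mol.
Chair I is the less stable (higher-energy) conformer, and in that chair the vinyl group is axial.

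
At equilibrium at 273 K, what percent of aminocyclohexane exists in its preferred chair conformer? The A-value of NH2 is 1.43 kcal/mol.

93.3%

One chair has the amino group axial (E = 1.43 kcal/mol) and the other has it equatorial (E = 0).
ΔG = 1.43 kcal/mol between the two chairs.
K = exp(ΔG/RT) with R = 1.987×10⁻³ kcal mol⁻¹ K⁻¹ and T = 273 K gives K ≈ 14.
Fraction in the lower-energy chair = K/(K+1) = 93.3%.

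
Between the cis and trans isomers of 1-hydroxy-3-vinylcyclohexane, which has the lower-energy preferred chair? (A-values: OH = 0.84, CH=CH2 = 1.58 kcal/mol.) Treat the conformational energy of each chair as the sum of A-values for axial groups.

At 1,3 positions (parity same): cis → (e,e or a,a); trans → (a,e or e,a).
Best chair for cis: E = 0.00 kcal/mol; best chair for trans: E = 0.84 kcal/mol.
The cis isomer is lower by 0.84 kcal/mol.

cis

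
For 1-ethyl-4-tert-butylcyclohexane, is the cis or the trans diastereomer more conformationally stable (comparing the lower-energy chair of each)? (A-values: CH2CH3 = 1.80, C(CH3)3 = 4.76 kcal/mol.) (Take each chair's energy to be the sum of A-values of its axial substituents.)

At 1,4 positions (parity opposite): cis → (a,e or e,a); trans → (e,e or a,a).
Best chair for cis: E = 1.80 kcal/mol; best chair for trans: E = 0.00 kcal/mol.
The trans isomer is lower by 1.80 kcal/mol.

trans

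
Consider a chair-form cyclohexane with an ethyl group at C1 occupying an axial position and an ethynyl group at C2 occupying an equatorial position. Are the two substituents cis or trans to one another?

C1 and C2 have opposite parity, so their axial bonds point in opposite directions.
With opposite-parity carbons, two substituents on the same face are one axial and one equatorial; opposite faces give both axial or both equatorial.
Here the groups are axial/equatorial → same face → cis.

cis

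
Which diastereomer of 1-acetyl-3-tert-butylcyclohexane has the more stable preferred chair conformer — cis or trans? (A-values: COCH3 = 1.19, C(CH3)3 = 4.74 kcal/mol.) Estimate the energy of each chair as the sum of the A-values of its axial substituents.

At 1,3 positions (parity same): cis → (e,e or a,a); trans → (a,e or e,a).
Best chair for cis: E = 0.00 kcal/mol; best chair for trans: E = 1.19 kcal/mol.
The cis isomer is lower by 1.19 kcal/mol.

cis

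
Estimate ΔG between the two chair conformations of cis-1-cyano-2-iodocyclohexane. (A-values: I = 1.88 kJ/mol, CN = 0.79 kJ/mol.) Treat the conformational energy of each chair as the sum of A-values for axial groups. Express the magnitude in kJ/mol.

C1 and C2 have opposite parity, so for the cis isomer the two substituents are one axial and one equatorial in each chair.
Chair I (iodo axial, cyano equatorial): E = 1.88 kJ/mol.
Chair II (iodo equatorial, cyano axial): E = 0.79 kJ/mol.
ΔE = 1.88 − 0.79 = 1.09 kJ/mol; chair II is more stable.

1.09 kJ/mol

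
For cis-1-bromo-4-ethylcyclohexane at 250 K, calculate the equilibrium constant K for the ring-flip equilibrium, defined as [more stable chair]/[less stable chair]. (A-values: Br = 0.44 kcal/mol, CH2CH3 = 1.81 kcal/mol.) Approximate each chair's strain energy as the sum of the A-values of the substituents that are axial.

K ≈ 15.8

C1 and C4 have opposite parity, so for the cis isomer the two substituents are one axial and one equatorial in each chair.
Chair I (bromo axial, ethyl equatorial): E = 0.44 kcal/mol; chair II (bromo equatorial, ethyl axial): E = 1.81 kcal/mol.
ΔG = 1.37 kcal/mol between the two chairs.
K = exp(ΔG/RT) with R = 1.987×10⁻³ kcal mol⁻¹ K⁻¹ and T = 250 K gives K ≈ 15.8.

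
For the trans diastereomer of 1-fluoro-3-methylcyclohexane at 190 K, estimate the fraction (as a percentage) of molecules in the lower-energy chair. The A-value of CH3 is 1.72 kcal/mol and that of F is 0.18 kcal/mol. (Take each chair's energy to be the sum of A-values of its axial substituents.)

98.3%

C1 and C3 have the same parity, so for the trans isomer the two substituents are one axial and one equatorial in each chair.
Chair I (methyl axial, fluoro equatorial): E = 1.72 kcal/mol; chair II (methyl equatorial, fluoro axial): E = 0.18 kcal/mol.
ΔG = 1.54 kcal/mol between the two chairs.
K = exp(ΔG/RT) with R = 1.987×10⁻³ kcal mol⁻¹ K⁻¹ and T = 190 K gives K ≈ 59.1.
Fraction in the lower-energy chair = K/(K+1) = 98.3%.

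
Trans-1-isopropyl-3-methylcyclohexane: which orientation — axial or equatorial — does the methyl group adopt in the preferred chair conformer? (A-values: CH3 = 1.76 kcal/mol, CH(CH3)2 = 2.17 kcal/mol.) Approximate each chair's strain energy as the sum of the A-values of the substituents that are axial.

axial

C1 and C3 have the same parity, so for the trans isomer the two substituents are one axial and one equatorial in each chair.
Chair I (methyl axial, isopropyl equatorial): E = 1.76 kcal/mol.
Chair II (methyl equatorial, isopropyl axial): E = 2.17 kcal/mol.
Chair I is the more stable (lower-energy) conformer, and in that chair the methyl group is axial.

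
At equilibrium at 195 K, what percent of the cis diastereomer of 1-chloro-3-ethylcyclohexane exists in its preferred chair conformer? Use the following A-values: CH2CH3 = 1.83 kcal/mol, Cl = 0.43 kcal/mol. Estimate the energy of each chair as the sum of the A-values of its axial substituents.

99.7%

C1 and C3 have the same parity, so for the cis isomer the two substituents are e,e in one chair and a,a in the other.
Chair I (ethyl axial, chloro axial): E = 2.26 kcal/mol; chair II (ethyl equatorial, chloro equatorial): E = 0.00 kcal/mol.
ΔG = 2.26 kcal/mol between the two chairs.
K = exp(ΔG/RT) with R = 1.987×10⁻³ kcal mol⁻¹ K⁻¹ and T = 195 K gives K ≈ 341.
Fraction in the lower-energy chair = K/(K+1) = 99.7%.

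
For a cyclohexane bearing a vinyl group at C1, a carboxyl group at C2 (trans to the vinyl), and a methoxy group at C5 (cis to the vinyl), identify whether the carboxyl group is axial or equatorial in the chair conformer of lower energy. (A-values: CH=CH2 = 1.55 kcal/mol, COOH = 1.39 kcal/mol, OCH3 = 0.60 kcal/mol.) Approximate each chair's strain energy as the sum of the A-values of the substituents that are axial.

equatorial

Chair I (vinyl axial, carboxyl axial, methoxy axial): E = 3.54 kcal/mol.
Chair II (vinyl equatorial, carboxyl equatorial, methoxy equatorial): E = 0.00 kcal/mol.
Chair II is the more stable (lower-energy) conformer, and in that chair the carboxyl group is equatorial.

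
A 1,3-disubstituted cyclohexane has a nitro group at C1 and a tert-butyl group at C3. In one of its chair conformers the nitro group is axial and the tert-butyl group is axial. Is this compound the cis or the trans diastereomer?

C1 and C3 have the same parity, so their axial bonds point in the same direction.
With same-parity carbons, two substituents on the same face are both axial or both equatorial; opposite faces give one of each.
Here the groups are axial/axial → same face → cis.

cis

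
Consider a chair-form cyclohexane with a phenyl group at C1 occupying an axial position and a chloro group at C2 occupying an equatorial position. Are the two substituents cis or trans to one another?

C1 and C2 have opposite parity, so their axial bonds point in opposite directions.
With opposite-parity carbons, two substituents on the same face are one axial and one equatorial; opposite faces give both axial or both equatorial.
Here the groups are axial/equatorial → same face → cis.

cis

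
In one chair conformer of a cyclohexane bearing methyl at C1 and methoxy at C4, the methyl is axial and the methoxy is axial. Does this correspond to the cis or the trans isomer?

trans

C1 and C4 have opposite parity, so their axial bonds point in opposite directions.
With opposite-parity carbons, two substituents on the same face are one axial and one equatorial; opposite faces give both axial or both equatorial.
Here the groups are axial/axial → opposite face → trans.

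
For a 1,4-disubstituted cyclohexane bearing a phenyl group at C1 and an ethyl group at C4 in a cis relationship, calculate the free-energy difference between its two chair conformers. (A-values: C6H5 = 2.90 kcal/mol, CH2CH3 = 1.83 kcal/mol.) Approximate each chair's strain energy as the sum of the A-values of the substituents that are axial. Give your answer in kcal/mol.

1.07 kcal/mol

C1 and C4 have opposite parity, so for the cis isomer the two substituents are one axial and one equatorial in each chair.
Chair I (phenyl axial, ethyl equatorial): E = 2.90 kcal/mol.
Chair II (phenyl equatorial, ethyl axial): E = 1.83 kcal/mol.
ΔE = 2.90 − 1.83 = 1.07 kcal/mol; chair II is more stable.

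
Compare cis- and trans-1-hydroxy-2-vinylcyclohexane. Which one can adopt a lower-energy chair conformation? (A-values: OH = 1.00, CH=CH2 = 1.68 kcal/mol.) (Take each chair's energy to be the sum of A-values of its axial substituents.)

trans

At 1,2 positions (parity opposite): cis → (a,e or e,a); trans → (e,e or a,a).
Best chair for cis: E = 1.00 kcal/mol; best chair for trans: E = 0.00 kcal/mol.
The trans isomer is lower by 1.00 kcal/mol.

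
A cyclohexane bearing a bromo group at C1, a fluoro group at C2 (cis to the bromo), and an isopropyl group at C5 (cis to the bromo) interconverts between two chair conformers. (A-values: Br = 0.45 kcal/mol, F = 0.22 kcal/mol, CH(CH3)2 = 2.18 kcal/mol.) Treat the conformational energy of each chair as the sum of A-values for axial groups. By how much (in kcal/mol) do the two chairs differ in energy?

2.41 kcal/mol

Chair I (bromo axial, fluoro equatorial, isopropyl axial): E = 2.63 kcal/mol.
Chair II (bromo equatorial, fluoro axial, isopropyl equatorial): E = 0.22 kcal/mol.
ΔE = 2.63 − 0.22 = 2.41 kcal/mol; chair II is more stable.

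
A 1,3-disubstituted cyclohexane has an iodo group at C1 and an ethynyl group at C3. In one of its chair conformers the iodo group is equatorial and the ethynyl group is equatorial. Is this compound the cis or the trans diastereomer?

cis

C1 and C3 have the same parity, so their axial bonds point in the same direction.
With same-parity carbons, two substituents on the same face are both axial or both equatorial; opposite faces give one of each.
Here the groups are equatorial/equatorial → same face → cis.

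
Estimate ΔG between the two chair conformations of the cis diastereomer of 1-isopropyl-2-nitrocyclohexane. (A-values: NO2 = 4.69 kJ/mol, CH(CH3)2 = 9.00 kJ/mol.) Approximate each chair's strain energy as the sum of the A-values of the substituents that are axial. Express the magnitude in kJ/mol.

4.31 kJ/mol

C1 and C2 have opposite parity, so for the cis isomer the two substituents are one axial and one equatorial in each chair.
Chair I (nitro axial, isopropyl equatorial): E = 4.69 kJ/mol.
Chair II (nitro equatorial, isopropyl axial): E = 9.00 kJ/mol.
ΔE = 9.00 − 4.69 = 4.31 kJ/mol; chair I is more stable.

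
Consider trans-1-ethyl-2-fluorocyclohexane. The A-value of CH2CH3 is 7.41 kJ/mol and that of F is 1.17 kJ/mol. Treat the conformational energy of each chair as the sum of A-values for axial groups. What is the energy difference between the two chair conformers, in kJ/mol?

C1 and C2 have opposite parity, so for the trans isomer the two substituents are e,e in one chair and a,a in the other.
Chair I (ethyl axial, fluoro axial): E = 8.58 kJ/mol.
Chair II (ethyl equatorial, fluoro equatorial): E = 0.00 kJ/mol.
ΔE = 8.58 − 0.00 = 8.58 kJ/mol; chair II is more stable.

8.58 kJ/mol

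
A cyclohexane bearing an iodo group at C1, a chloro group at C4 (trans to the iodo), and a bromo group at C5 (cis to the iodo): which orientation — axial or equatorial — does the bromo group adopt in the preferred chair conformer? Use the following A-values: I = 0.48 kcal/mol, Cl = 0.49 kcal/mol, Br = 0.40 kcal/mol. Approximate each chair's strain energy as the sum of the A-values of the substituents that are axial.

Chair I (iodo axial, chloro axial, bromo axial): E = 1.37 kcal/mol.
Chair II (iodo equatorial, chloro equatorial, bromo equatorial): E = 0.00 kcal/mol.
Chair II is the more stable (lower-energy) conformer, and in that chair the bromo group is equatorial.

equatorial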